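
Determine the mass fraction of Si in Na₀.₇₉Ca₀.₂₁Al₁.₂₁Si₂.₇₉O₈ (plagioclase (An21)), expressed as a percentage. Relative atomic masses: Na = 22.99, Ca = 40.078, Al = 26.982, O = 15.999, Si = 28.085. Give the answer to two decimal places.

29.50 wt%

Molar mass of Na₀.₇₉Ca₀.₂₁Al₁.₂₁Si₂.₇₉O₈: 0.79·22.99 + 0.21·40.078 + 1.21·26.982 + 2.79·28.085 + 8·15.999 = 265.576 g/mol.
Mass of Si per formula unit: 2.79 × 28.085 = 78.357 g.
Weight fraction Si = 78.357 / 265.576 = 0.2950.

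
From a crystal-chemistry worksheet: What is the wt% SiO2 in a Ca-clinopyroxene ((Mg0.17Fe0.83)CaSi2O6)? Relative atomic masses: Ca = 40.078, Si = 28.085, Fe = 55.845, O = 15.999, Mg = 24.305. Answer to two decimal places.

49.51 wt%

Formula mass = 242.725 g/mol.
2 Si → 2.0000 mol SiO2 per formula unit; M(SiO2) = 60.083, so SiO2 mass = 120.166 g.
120.166/242.725 × 100 = 49.51 wt%.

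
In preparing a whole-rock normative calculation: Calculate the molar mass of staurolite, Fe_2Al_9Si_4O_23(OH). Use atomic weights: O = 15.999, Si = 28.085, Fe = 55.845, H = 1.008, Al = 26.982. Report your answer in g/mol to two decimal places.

851.85 g/mol

The formula mass is the sum 2*55.845 + 9*26.982 + 4*28.085 + 24*15.999 + 1*1.008.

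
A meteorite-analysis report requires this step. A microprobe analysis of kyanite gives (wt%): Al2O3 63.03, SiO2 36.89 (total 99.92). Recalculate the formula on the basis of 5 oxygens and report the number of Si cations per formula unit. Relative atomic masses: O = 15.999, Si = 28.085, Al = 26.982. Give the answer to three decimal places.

Al2O3: 63.03/101.961 = 0.61818 mol → 1.23636 mol Al, 1.85454 mol O.
SiO2: 36.89/60.083 = 0.61398 mol → 0.61398 mol Si, 1.22796 mol O.
Total oxygen = 3.08250 mol. Normalization factor = 5/3.08250 = 1.62206.
Si per 5 O = 0.61398 × 1.62206 = 0.996.

0.996 Si apfu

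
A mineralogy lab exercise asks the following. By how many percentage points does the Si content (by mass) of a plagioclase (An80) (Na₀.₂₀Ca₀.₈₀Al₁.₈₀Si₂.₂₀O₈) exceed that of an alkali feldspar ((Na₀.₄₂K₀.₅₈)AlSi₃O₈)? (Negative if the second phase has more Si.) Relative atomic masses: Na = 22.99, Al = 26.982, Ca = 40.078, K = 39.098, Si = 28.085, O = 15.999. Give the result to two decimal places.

First mineral: 61.787 g Si in 275.007 g formula = 22.47 wt% Si.
Second mineral: 84.255 g Si in 271.562 g formula = 31.03 wt% Si.
22.47% − 31.03% gives a difference of -8.56 percentage points.

-8.56 percentage points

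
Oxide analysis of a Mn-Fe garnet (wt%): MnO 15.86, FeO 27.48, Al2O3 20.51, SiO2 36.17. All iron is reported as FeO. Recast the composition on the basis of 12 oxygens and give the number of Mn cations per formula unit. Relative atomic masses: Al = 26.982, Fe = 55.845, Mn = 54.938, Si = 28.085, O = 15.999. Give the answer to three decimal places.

MnO: 15.86/70.937 = 0.22358 mol → 0.22358 mol Mn, 0.22358 mol O.
FeO: 27.48/71.844 = 0.38250 mol → 0.38250 mol Fe, 0.38250 mol O.
Al2O3: 20.51/101.961 = 0.20116 mol → 0.40232 mol Al, 0.60348 mol O.
SiO2: 36.17/60.083 = 0.60200 mol → 0.60200 mol Si, 1.20400 mol O.
Total oxygen = 2.41356 mol. Normalization factor = 12/2.41356 = 4.97191.
Mn per 12 O = 0.22358 × 4.97191 = 1.112.

1.112 Mn apfu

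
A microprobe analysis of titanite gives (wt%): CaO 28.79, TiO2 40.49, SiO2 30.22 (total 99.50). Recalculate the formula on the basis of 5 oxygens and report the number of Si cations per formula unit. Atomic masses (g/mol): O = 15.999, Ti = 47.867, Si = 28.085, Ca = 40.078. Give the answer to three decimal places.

CaO: 28.79/56.077 = 0.51340 mol → 0.51340 mol Ca, 0.51340 mol O.
TiO2: 40.49/79.865 = 0.50698 mol → 0.50698 mol Ti, 1.01396 mol O.
SiO2: 30.22/60.083 = 0.50297 mol → 0.50297 mol Si, 1.00594 mol O.
Total oxygen = 2.53330 mol. Normalization factor = 5/2.53330 = 1.97371.
Si per 5 O = 0.50297 × 1.97371 = 0.993.

0.993 Si apfu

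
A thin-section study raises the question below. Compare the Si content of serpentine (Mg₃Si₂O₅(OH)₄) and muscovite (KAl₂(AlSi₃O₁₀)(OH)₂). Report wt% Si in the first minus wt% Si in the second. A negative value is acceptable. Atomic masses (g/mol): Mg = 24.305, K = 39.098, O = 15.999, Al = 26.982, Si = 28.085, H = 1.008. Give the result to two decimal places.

First mineral: 56.170 g Si in 277.108 g formula = 20.27 wt% Si.
Second mineral: 84.255 g Si in 398.303 g formula = 21.15 wt% Si.
20.27% − 21.15% gives a difference of -0.88 percentage points.

-0.88 percentage points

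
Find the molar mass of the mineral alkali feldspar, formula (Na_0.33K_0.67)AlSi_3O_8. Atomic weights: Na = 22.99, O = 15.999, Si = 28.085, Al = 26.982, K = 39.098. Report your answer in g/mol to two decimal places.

M = 0.33*22.99 + 0.67*39.098 + 1*26.982 + 3*28.085 + 8*15.999

273.01 g/mol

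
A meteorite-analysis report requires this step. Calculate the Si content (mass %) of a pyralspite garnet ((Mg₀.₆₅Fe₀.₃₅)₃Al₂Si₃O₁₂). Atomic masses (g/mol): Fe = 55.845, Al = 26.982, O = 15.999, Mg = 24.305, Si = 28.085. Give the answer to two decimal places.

19.31 mass %

Molar mass of (Mg₀.₆₅Fe₀.₃₅)₃Al₂Si₃O₁₂: 1.95·24.305 + 1.05·55.845 + 2·26.982 + 3·28.085 + 12·15.999 = 436.239 g/mol.
Mass of Si per formula unit: 3 × 28.085 = 84.255 g.
Weight fraction Si = 84.255 / 436.239 = 0.1931.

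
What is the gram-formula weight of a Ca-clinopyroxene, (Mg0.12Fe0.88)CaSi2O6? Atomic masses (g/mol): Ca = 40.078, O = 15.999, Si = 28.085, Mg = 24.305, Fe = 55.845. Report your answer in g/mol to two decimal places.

The formula mass is the sum 0.12×24.305 + 0.88×55.845 + 1×40.078 + 2×28.085 + 6×15.999.

244.30 g/mol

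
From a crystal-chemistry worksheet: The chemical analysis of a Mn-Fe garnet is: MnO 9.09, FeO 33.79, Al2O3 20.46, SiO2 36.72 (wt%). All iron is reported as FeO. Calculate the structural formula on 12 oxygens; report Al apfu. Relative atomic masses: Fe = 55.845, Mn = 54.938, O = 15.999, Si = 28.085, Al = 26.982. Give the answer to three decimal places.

MnO: 9.09/70.937 = 0.12814 mol → 0.12814 mol Mn, 0.12814 mol O.
FeO: 33.79/71.844 = 0.47032 mol → 0.47032 mol Fe, 0.47032 mol O.
Al2O3: 20.46/101.961 = 0.20066 mol → 0.40132 mol Al, 0.60198 mol O.
SiO2: 36.72/60.083 = 0.61115 mol → 0.61115 mol Si, 1.22230 mol O.
Total oxygen = 2.42274 mol. Normalization factor = 12/2.42274 = 4.95307.
Al per 12 O = 0.40132 × 4.95307 = 1.988.

1.988 Al apfu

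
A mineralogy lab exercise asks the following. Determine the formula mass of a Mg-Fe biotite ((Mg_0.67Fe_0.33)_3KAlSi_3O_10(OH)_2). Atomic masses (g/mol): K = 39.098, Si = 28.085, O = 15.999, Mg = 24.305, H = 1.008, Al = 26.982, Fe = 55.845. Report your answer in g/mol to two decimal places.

The formula mass is the sum 2.01·24.305 + 0.99·55.845 + 1·39.098 + 1·26.982 + 3·28.085 + 12·15.999 + 2·1.008.

448.48 g/mol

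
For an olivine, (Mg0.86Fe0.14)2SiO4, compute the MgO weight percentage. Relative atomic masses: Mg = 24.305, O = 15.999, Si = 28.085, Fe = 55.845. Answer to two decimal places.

46.36 wt%

M((Mg0.86Fe0.14)2SiO4) = 149.522 g/mol; M(MgO) = 40.304 g/mol.
Moles MgO per formula unit = 1.72 Mg ÷ 1 = 1.7200.
MgO fraction = (1.7200 × 40.304) / 149.522 = 69.323/149.522 = 0.4636.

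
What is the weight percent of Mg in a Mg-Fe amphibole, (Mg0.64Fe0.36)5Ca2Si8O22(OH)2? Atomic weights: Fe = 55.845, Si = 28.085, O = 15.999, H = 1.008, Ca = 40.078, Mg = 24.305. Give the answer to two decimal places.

Formula mass = 3.20×24.305 + 1.80×55.845 + 2×40.078 + 8×28.085 + 24×15.999 + 2×1.008 = 869.125 g/mol, of which 77.776 g is Mg.
So Mg makes up 77.776/869.125 = 0.0895 of the mass, i.e. 8.95%.

8.95 mass %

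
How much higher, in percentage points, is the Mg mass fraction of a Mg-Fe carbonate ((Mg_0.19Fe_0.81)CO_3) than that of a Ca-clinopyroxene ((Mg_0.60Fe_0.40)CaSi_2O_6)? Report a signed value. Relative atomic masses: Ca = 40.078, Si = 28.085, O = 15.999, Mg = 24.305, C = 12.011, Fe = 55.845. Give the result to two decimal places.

-2.16 percentage points

M((Mg_0.19Fe_0.81)CO_3) = 109.860 g/mol, so wt% Mg = 4.618/109.860 × 100 = 4.20%.
M((Mg_0.60Fe_0.40)CaSi_2O_6) = 229.163 g/mol, so wt% Mg = 14.583/229.163 × 100 = 6.36%.
4.20 − 6.36 = -2.16 pp.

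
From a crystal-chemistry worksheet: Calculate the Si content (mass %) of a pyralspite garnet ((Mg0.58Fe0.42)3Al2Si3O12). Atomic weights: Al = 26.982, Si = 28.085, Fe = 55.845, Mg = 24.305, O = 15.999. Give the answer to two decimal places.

19.03 mass %

Formula mass = 1.74·24.305 + 1.26·55.845 + 2·26.982 + 3·28.085 + 12·15.999 = 442.862 g/mol, of which 84.255 g is Si.
So Si makes up 84.255/442.862 = 0.1903 of the mass, i.e. 19.03%.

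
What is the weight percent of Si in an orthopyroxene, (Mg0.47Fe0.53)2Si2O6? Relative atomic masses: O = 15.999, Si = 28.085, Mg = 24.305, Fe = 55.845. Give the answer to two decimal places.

23.98 wt%

Molar mass of (Mg0.47Fe0.53)2Si2O6: 0.94*24.305 + 1.06*55.845 + 2*28.085 + 6*15.999 = 234.206 g/mol.
Mass of Si per formula unit: 2 × 28.085 = 56.170 g.
Weight fraction Si = 56.170 / 234.206 = 0.2398.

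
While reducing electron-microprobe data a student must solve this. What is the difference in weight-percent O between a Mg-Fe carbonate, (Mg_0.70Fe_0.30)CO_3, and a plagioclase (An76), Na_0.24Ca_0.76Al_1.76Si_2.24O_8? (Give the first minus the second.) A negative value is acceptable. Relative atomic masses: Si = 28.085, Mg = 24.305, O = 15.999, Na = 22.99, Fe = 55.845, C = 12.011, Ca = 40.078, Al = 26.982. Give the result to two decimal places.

4.53 percentage points

M((Mg_0.70Fe_0.30)CO_3) = 93.775 g/mol, so wt% O = 47.997/93.775 × 100 = 51.18%.
M(Na_0.24Ca_0.76Al_1.76Si_2.24O_8) = 274.368 g/mol, so wt% O = 127.992/274.368 × 100 = 46.65%.
51.18 − 46.65 = 4.53 pp.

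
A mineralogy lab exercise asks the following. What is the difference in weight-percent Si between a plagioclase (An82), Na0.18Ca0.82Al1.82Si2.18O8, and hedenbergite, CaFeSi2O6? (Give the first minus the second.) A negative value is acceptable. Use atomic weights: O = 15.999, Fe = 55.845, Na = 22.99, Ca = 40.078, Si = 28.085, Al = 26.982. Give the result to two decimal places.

First mineral: 61.225 g Si in 275.327 g formula = 22.24 wt% Si.
Second mineral: 56.170 g Si in 248.087 g formula = 22.64 wt% Si.
22.24% − 22.64% gives a difference of -0.40 percentage points.

-0.40 percentage points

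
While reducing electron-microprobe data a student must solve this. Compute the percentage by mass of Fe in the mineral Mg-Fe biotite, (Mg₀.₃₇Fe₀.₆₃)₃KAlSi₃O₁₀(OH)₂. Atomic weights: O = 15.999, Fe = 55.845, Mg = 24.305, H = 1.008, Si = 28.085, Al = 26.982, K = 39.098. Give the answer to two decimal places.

22.13 wt%

M((Mg₀.₃₇Fe₀.₆₃)₃KAlSi₃O₁₀(OH)₂) = 476.865 g/mol.
Fe contributes 1.89 × 55.845 = 105.547 g per mole.
105.547/476.865 = 0.2213 → 22.13%.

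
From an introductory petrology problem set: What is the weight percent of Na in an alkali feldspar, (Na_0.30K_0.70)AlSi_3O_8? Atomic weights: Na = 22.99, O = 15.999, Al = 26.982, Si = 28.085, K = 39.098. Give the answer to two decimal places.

2.52 wt%

Formula mass = 0.30*22.99 + 0.70*39.098 + 1*26.982 + 3*28.085 + 8*15.999 = 273.495 g/mol, of which 6.897 g is Na.
So Na makes up 6.897/273.495 = 0.0252 of the mass, i.e. 2.52%.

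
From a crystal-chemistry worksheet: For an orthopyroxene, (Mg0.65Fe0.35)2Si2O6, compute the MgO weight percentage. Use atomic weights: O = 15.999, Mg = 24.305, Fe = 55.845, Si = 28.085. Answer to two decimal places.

23.51 wt%

Molar mass of (Mg0.65Fe0.35)2Si2O6 = 1.30·24.305 + 0.70·55.845 + 2·28.085 + 6·15.999 = 222.852 g/mol.
Each formula unit contains 1.30 Mg, equivalent to 1.30/1 = 1.3000 mol MgO.
M(MgO) = 1×24.305 + 1×15.999 = 40.304 g/mol.
Mass of MgO per formula unit = 1.3000 × 40.304 = 52.395 g.
MgO wt% = 52.395 / 222.852 × 100 = 23.51%.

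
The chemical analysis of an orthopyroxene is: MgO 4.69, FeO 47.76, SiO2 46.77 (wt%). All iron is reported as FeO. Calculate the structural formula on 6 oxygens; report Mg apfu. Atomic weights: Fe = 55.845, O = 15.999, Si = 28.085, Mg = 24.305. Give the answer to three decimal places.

4.69 wt% MgO ÷ 40.304 g/mol = 0.11637 mol, giving 0.11637 Mg and 0.11637 O.
47.76 wt% FeO ÷ 71.844 g/mol = 0.66477 mol, giving 0.66477 Fe and 0.66477 O.
46.77 wt% SiO2 ÷ 60.083 g/mol = 0.77842 mol, giving 0.77842 Si and 1.55684 O.
Oxygen sums to 2.33798; scaling by 6/2.33798 = 2.56632 puts the formula on 6 O.
Mg: 0.11637 × 2.56632 = 0.299 atoms per formula unit.

0.299 Mg apfu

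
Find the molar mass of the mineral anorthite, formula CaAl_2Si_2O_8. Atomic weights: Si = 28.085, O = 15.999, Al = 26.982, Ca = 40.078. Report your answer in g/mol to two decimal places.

The formula mass is the sum 1×40.078 + 2×26.982 + 2×28.085 + 8×15.999.

278.20 g/mol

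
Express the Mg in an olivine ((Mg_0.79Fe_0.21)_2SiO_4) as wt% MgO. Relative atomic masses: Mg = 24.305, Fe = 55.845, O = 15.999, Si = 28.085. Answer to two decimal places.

Formula mass = 153.938 g/mol.
1.58 Mg → 1.5800 mol MgO per formula unit; M(MgO) = 40.304, so MgO mass = 63.680 g.
63.680/153.938 × 100 = 41.37 wt%.

41.37 wt%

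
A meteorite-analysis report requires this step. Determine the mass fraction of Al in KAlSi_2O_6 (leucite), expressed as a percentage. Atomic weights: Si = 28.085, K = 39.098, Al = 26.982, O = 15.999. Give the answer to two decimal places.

Molar mass of KAlSi_2O_6: 1×39.098 + 1×26.982 + 2×28.085 + 6×15.999 = 218.244 g/mol.
Mass of Al per formula unit: 1 × 26.982 = 26.982 g.
Weight fraction Al = 26.982 / 218.244 = 0.1236.

12.36 wt%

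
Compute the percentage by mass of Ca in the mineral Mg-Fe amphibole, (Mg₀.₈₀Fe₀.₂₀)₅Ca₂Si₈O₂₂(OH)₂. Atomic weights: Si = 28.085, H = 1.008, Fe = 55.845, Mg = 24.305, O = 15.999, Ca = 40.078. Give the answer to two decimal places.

Formula mass = 4×24.305 + 1×55.845 + 2×40.078 + 8×28.085 + 24×15.999 + 2×1.008 = 843.893 g/mol, of which 80.156 g is Ca.
So Ca makes up 80.156/843.893 = 0.0950 of the mass, i.e. 9.50%.

9.50 weight percent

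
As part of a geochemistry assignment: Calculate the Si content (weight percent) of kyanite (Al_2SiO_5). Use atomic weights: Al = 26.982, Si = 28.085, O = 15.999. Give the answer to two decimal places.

M(Al_2SiO_5) = 162.044 g/mol.
Si contributes 1 × 28.085 = 28.085 g per mole.
28.085/162.044 = 0.1733 → 17.33%.

17.33 weight percent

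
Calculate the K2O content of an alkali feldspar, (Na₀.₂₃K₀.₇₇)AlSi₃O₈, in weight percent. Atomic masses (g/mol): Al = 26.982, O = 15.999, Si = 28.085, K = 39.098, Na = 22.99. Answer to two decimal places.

Formula mass = 274.622 g/mol.
0.77 K → 0.3850 mol K2O per formula unit; M(K2O) = 94.195, so K2O mass = 36.265 g.
36.265/274.622 × 100 = 13.21 wt%.

13.21 wt%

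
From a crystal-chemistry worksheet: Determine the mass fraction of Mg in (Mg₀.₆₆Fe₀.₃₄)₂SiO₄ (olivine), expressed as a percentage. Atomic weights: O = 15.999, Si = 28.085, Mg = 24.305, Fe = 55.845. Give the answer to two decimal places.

19.79 mass %

Molar mass of (Mg₀.₆₆Fe₀.₃₄)₂SiO₄: 1.32*24.305 + 0.68*55.845 + 1*28.085 + 4*15.999 = 162.138 g/mol.
Mass of Mg per formula unit: 1.32 × 24.305 = 32.083 g.
Weight fraction Mg = 32.083 / 162.138 = 0.1979.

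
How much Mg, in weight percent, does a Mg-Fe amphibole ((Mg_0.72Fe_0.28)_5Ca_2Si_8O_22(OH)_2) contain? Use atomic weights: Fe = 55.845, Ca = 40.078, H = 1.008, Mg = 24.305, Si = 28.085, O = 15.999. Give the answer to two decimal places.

Formula mass = 3.60×24.305 + 1.40×55.845 + 2×40.078 + 8×28.085 + 24×15.999 + 2×1.008 = 856.509 g/mol, of which 87.498 g is Mg.
So Mg makes up 87.498/856.509 = 0.1022 of the mass, i.e. 10.22%.

10.22 weight percent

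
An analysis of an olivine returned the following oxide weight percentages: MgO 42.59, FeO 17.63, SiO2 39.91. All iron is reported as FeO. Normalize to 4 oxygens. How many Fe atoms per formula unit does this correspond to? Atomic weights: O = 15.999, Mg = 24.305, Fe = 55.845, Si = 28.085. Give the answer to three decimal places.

0.373 Fe apfu

MgO (M=40.304): mol = 1.05672; Mg = 1.05672, O = 1.05672.
FeO (M=71.844): mol = 0.24539; Fe = 0.24539, O = 0.24539.
SiO2 (M=60.083): mol = 0.66425; Si = 0.66425, O = 1.32850.
ΣO = 2.63061; factor = 4/ΣO = 1.52056.
Fe apfu = 0.24539 × 1.52056 = 0.373.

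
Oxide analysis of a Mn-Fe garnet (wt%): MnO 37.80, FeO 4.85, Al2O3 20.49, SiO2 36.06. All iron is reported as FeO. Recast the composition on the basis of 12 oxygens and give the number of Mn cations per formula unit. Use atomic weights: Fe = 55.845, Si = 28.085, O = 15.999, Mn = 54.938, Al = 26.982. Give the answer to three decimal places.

37.80 wt% MnO ÷ 70.937 g/mol = 0.53287 mol, giving 0.53287 Mn and 0.53287 O.
4.85 wt% FeO ÷ 71.844 g/mol = 0.06751 mol, giving 0.06751 Fe and 0.06751 O.
20.49 wt% Al2O3 ÷ 101.961 g/mol = 0.20096 mol, giving 0.40192 Al and 0.60288 O.
36.06 wt% SiO2 ÷ 60.083 g/mol = 0.60017 mol, giving 0.60017 Si and 1.20034 O.
Oxygen sums to 2.40360; scaling by 12/2.40360 = 4.99251 puts the formula on 12 O.
Mn: 0.53287 × 4.99251 = 2.660 atoms per formula unit.

2.660 Mn apfu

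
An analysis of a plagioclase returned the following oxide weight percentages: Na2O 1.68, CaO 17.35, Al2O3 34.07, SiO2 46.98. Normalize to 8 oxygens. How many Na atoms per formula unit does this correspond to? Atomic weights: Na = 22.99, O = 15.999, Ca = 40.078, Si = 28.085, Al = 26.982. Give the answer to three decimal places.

Na2O: 1.68/61.979 = 0.02711 mol → 0.05422 mol Na, 0.02711 mol O.
CaO: 17.35/56.077 = 0.30940 mol → 0.30940 mol Ca, 0.30940 mol O.
Al2O3: 34.07/101.961 = 0.33415 mol → 0.66830 mol Al, 1.00245 mol O.
SiO2: 46.98/60.083 = 0.78192 mol → 0.78192 mol Si, 1.56384 mol O.
Total oxygen = 2.90280 mol. Normalization factor = 8/2.90280 = 2.75596.
Na per 8 O = 0.05422 × 2.75596 = 0.149.

0.149 Na apfu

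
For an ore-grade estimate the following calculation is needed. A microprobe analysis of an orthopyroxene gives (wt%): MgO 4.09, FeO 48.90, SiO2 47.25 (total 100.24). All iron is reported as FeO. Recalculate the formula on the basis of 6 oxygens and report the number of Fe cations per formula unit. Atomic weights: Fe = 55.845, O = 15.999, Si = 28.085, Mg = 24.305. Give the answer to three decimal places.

1.734 Fe apfu

MgO: 4.09/40.304 = 0.10148 mol → 0.10148 mol Mg, 0.10148 mol O.
FeO: 48.90/71.844 = 0.68064 mol → 0.68064 mol Fe, 0.68064 mol O.
SiO2: 47.25/60.083 = 0.78641 mol → 0.78641 mol Si, 1.57282 mol O.
Total oxygen = 2.35494 mol. Normalization factor = 6/2.35494 = 2.54784.
Fe per 6 O = 0.68064 × 2.54784 = 1.734.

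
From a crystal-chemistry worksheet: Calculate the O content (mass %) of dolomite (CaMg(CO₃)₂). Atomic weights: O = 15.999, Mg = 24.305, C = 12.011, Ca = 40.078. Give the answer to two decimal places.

M(CaMg(CO₃)₂) = 184.399 g/mol.
O contributes 6 × 15.999 = 95.994 g per mole.
95.994/184.399 = 0.5206 → 52.06%.

52.06 mass %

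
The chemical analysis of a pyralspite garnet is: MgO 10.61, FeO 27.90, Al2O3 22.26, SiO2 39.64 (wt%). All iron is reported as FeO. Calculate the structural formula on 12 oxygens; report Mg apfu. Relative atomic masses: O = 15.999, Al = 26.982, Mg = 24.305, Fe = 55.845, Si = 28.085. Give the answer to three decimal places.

MgO: 10.61/40.304 = 0.26325 mol → 0.26325 mol Mg, 0.26325 mol O.
FeO: 27.90/71.844 = 0.38834 mol → 0.38834 mol Fe, 0.38834 mol O.
Al2O3: 22.26/101.961 = 0.21832 mol → 0.43664 mol Al, 0.65496 mol O.
SiO2: 39.64/60.083 = 0.65975 mol → 0.65975 mol Si, 1.31950 mol O.
Total oxygen = 2.62605 mol. Normalization factor = 12/2.62605 = 4.56960.
Mg per 12 O = 0.26325 × 4.56960 = 1.203.

1.203 Mg apfu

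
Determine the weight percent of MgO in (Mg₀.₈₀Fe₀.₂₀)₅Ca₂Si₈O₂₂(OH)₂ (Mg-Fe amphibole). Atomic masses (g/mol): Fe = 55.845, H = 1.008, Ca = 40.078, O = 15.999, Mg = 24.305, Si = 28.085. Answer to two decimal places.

19.10 wt%

Molar mass of (Mg₀.₈₀Fe₀.₂₀)₅Ca₂Si₈O₂₂(OH)₂ = 4×24.305 + 1×55.845 + 2×40.078 + 8×28.085 + 24×15.999 + 2×1.008 = 843.893 g/mol.
Each formula unit contains 4 Mg, equivalent to 4/1 = 4.0000 mol MgO.
M(MgO) = 1×24.305 + 1×15.999 = 40.304 g/mol.
Mass of MgO per formula unit = 4.0000 × 40.304 = 161.216 g.
MgO wt% = 161.216 / 843.893 × 100 = 19.10%.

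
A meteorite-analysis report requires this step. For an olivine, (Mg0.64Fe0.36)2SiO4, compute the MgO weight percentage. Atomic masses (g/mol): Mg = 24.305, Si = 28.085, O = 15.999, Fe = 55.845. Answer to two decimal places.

31.57 wt%

Molar mass of (Mg0.64Fe0.36)2SiO4 = 1.28×24.305 + 0.72×55.845 + 1×28.085 + 4×15.999 = 163.400 g/mol.
Each formula unit contains 1.28 Mg, equivalent to 1.28/1 = 1.2800 mol MgO.
M(MgO) = 1×24.305 + 1×15.999 = 40.304 g/mol.
Mass of MgO per formula unit = 1.2800 × 40.304 = 51.589 g.
MgO wt% = 51.589 / 163.400 × 100 = 31.57%.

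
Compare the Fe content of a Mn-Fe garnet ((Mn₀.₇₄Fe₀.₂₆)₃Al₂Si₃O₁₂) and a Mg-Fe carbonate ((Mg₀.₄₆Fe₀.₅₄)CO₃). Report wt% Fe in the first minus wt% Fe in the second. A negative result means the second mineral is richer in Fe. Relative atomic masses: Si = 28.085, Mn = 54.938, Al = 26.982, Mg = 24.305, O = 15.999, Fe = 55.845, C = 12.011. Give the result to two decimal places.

First mineral: 43.559 g Fe in 495.728 g formula = 8.79 wt% Fe.
Second mineral: 30.156 g Fe in 101.345 g formula = 29.76 wt% Fe.
8.79% − 29.76% gives a difference of -20.97 percentage points.

-20.97 percentage points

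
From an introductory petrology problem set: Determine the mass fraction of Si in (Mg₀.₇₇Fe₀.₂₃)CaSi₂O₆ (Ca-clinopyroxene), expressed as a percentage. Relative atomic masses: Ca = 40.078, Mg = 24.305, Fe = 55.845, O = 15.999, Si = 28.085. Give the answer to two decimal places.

25.10 weight percent

Molar mass of (Mg₀.₇₇Fe₀.₂₃)CaSi₂O₆: 0.77×24.305 + 0.23×55.845 + 1×40.078 + 2×28.085 + 6×15.999 = 223.801 g/mol.
Mass of Si per formula unit: 2 × 28.085 = 56.170 g.
Weight fraction Si = 56.170 / 223.801 = 0.2510.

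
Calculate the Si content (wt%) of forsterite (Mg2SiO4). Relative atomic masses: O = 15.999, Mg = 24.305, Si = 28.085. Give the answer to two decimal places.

19.96 wt%

Molar mass of Mg2SiO4: 2×24.305 + 1×28.085 + 4×15.999 = 140.691 g/mol.
Mass of Si per formula unit: 1 × 28.085 = 28.085 g.
Weight fraction Si = 28.085 / 140.691 = 0.1996.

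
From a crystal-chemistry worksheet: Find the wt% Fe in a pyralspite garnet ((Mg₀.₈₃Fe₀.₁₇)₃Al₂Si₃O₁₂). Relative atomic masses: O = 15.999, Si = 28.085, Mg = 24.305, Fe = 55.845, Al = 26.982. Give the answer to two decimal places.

Formula mass = 2.49·24.305 + 0.51·55.845 + 2·26.982 + 3·28.085 + 12·15.999 = 419.207 g/mol, of which 28.481 g is Fe.
So Fe makes up 28.481/419.207 = 0.0679 of the mass, i.e. 6.79%.

6.79 wt%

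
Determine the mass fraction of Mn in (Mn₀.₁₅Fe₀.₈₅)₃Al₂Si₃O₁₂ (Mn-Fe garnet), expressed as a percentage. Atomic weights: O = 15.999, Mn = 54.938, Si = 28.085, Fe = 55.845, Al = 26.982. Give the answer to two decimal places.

4.97 mass %

Formula mass = 0.45×54.938 + 2.55×55.845 + 2×26.982 + 3×28.085 + 12×15.999 = 497.334 g/mol, of which 24.722 g is Mn.
So Mn makes up 24.722/497.334 = 0.0497 of the mass, i.e. 4.97%.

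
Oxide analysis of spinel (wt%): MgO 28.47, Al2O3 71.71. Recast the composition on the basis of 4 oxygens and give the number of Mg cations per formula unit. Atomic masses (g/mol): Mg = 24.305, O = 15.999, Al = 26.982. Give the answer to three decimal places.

1.003 Mg apfu

MgO (M=40.304): mol = 0.70638; Mg = 0.70638, O = 0.70638.
Al2O3 (M=101.961): mol = 0.70331; Al = 1.40662, O = 2.10993.
ΣO = 2.81631; factor = 4/ΣO = 1.42030.
Mg apfu = 0.70638 × 1.42030 = 1.003.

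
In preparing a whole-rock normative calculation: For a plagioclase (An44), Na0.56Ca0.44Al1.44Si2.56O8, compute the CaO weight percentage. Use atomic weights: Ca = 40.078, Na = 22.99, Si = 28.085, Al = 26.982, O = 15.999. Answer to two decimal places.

Molar mass of Na0.56Ca0.44Al1.44Si2.56O8 = 0.56·22.99 + 0.44·40.078 + 1.44·26.982 + 2.56·28.085 + 8·15.999 = 269.252 g/mol.
Each formula unit contains 0.44 Ca, equivalent to 0.44/1 = 0.4400 mol CaO.
M(CaO) = 1×40.078 + 1×15.999 = 56.077 g/mol.
Mass of CaO per formula unit = 0.4400 × 56.077 = 24.674 g.
CaO wt% = 24.674 / 269.252 × 100 = 9.16%.

9.16 wt%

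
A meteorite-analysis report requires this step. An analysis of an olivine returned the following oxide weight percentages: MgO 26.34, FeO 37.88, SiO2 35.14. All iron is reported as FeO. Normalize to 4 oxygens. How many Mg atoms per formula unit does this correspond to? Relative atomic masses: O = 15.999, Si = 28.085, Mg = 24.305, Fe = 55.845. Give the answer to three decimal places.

MgO (M=40.304): mol = 0.65353; Mg = 0.65353, O = 0.65353.
FeO (M=71.844): mol = 0.52725; Fe = 0.52725, O = 0.52725.
SiO2 (M=60.083): mol = 0.58486; Si = 0.58486, O = 1.16972.
ΣO = 2.35050; factor = 4/ΣO = 1.70177.
Mg apfu = 0.65353 × 1.70177 = 1.112.

1.112 Mg apfu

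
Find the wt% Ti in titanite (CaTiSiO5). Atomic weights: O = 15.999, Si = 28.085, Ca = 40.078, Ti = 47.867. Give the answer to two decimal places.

Formula mass = 1·40.078 + 1·47.867 + 1·28.085 + 5·15.999 = 196.025 g/mol, of which 47.867 g is Ti.
So Ti makes up 47.867/196.025 = 0.2442 of the mass, i.e. 24.42%.

24.42 weight percent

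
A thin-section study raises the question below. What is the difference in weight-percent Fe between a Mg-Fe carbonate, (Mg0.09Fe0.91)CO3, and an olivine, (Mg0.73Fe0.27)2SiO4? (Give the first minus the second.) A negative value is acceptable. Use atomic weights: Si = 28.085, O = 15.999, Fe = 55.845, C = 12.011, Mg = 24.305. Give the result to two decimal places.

M((Mg0.09Fe0.91)CO3) = 113.014 g/mol, so wt% Fe = 50.819/113.014 × 100 = 44.97%.
M((Mg0.73Fe0.27)2SiO4) = 157.723 g/mol, so wt% Fe = 30.156/157.723 × 100 = 19.12%.
44.97 − 19.12 = 25.85 pp.

25.85 percentage points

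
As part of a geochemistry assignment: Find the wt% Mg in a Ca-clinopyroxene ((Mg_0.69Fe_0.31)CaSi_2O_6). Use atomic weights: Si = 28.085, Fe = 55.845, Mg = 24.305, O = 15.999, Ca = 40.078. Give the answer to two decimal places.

Formula mass = 0.69·24.305 + 0.31·55.845 + 1·40.078 + 2·28.085 + 6·15.999 = 226.324 g/mol, of which 16.770 g is Mg.
So Mg makes up 16.770/226.324 = 0.0741 of the mass, i.e. 7.41%.

7.41 wt%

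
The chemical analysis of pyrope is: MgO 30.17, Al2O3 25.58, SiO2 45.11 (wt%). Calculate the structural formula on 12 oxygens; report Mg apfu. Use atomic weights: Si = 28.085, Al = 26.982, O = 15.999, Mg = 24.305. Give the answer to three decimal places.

2.991 Mg apfu

MgO: 30.17/40.304 = 0.74856 mol → 0.74856 mol Mg, 0.74856 mol O.
Al2O3: 25.58/101.961 = 0.25088 mol → 0.50176 mol Al, 0.75264 mol O.
SiO2: 45.11/60.083 = 0.75079 mol → 0.75079 mol Si, 1.50158 mol O.
Total oxygen = 3.00278 mol. Normalization factor = 12/3.00278 = 3.99630.
Mg per 12 O = 0.74856 × 3.99630 = 2.991.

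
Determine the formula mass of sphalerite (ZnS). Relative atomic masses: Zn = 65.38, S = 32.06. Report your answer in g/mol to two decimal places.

97.44 g/mol

Zn: 1 × 65.38 = 65.3800
S: 1 × 32.06 = 32.0600
Summing the contributions gives the formula mass.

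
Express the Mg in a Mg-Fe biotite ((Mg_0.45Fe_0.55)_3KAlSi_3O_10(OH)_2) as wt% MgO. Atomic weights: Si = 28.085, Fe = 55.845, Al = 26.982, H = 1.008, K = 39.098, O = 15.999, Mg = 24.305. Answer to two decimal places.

11.59 wt%

Formula mass = 469.295 g/mol.
1.35 Mg → 1.3500 mol MgO per formula unit; M(MgO) = 40.304, so MgO mass = 54.410 g.
54.410/469.295 × 100 = 11.59 wt%.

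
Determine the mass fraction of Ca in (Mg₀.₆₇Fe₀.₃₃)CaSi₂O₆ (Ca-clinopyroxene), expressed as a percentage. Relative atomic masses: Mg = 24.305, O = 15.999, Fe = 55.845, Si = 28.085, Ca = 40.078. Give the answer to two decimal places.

Formula mass = 0.67·24.305 + 0.33·55.845 + 1·40.078 + 2·28.085 + 6·15.999 = 226.955 g/mol, of which 40.078 g is Ca.
So Ca makes up 40.078/226.955 = 0.1766 of the mass, i.e. 17.66%.

17.66 weight percent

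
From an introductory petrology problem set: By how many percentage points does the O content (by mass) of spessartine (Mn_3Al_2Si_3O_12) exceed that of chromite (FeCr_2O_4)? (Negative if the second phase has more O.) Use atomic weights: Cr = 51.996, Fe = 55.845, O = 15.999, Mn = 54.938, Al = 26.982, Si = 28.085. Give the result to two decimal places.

M(Mn_3Al_2Si_3O_12) = 495.021 g/mol, so wt% O = 191.988/495.021 × 100 = 38.78%.
M(FeCr_2O_4) = 223.833 g/mol, so wt% O = 63.996/223.833 × 100 = 28.59%.
38.78 − 28.59 = 10.19 pp.

10.19 percentage points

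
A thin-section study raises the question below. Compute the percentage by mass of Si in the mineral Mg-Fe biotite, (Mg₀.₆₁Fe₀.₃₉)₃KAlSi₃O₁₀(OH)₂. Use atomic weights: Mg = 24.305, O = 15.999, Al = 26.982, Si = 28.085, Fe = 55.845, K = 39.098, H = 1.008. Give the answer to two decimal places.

18.55 weight percent

Formula mass = 1.83·24.305 + 1.17·55.845 + 1·39.098 + 1·26.982 + 3·28.085 + 12·15.999 + 2·1.008 = 454.156 g/mol, of which 84.255 g is Si.
So Si makes up 84.255/454.156 = 0.1855 of the mass, i.e. 18.55%.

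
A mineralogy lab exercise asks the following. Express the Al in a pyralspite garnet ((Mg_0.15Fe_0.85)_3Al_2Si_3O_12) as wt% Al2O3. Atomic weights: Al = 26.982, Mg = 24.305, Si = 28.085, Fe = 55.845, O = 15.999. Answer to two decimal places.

M((Mg_0.15Fe_0.85)_3Al_2Si_3O_12) = 483.549 g/mol; M(Al2O3) = 101.961 g/mol.
Moles Al2O3 per formula unit = 2 Al ÷ 2 = 1.0000.
Al2O3 fraction = (1.0000 × 101.961) / 483.549 = 101.961/483.549 = 0.2109.

21.09 wt%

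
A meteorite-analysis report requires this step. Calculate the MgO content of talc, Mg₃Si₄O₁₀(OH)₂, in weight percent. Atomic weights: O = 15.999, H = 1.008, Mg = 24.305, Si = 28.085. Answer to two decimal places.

Molar mass of Mg₃Si₄O₁₀(OH)₂ = 3·24.305 + 4·28.085 + 12·15.999 + 2·1.008 = 379.259 g/mol.
Each formula unit contains 3 Mg, equivalent to 3/1 = 3.0000 mol MgO.
M(MgO) = 1×24.305 + 1×15.999 = 40.304 g/mol.
Mass of MgO per formula unit = 3.0000 × 40.304 = 120.912 g.
MgO wt% = 120.912 / 379.259 × 100 = 31.88%.

31.88 wt%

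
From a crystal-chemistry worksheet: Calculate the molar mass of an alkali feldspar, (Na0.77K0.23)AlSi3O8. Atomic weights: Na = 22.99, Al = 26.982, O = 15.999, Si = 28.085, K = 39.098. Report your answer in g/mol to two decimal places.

265.92 g/mol

The formula mass is the sum 0.77×22.99 + 0.23×39.098 + 1×26.982 + 3×28.085 + 8×15.999.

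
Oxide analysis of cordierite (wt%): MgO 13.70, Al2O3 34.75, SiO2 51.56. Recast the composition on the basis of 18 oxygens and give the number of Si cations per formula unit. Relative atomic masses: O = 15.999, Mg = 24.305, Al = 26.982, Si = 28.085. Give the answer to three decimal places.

5.017 Si apfu

MgO (M=40.304): mol = 0.33992; Mg = 0.33992, O = 0.33992.
Al2O3 (M=101.961): mol = 0.34082; Al = 0.68164, O = 1.02246.
SiO2 (M=60.083): mol = 0.85815; Si = 0.85815, O = 1.71630.
ΣO = 3.07868; factor = 18/ΣO = 5.84666.
Si apfu = 0.85815 × 5.84666 = 5.017.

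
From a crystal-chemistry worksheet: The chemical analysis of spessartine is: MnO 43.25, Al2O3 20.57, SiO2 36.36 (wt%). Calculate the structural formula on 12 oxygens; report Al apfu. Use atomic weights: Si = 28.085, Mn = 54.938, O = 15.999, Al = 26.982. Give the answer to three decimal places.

MnO (M=70.937): mol = 0.60970; Mn = 0.60970, O = 0.60970.
Al2O3 (M=101.961): mol = 0.20174; Al = 0.40348, O = 0.60522.
SiO2 (M=60.083): mol = 0.60516; Si = 0.60516, O = 1.21032.
ΣO = 2.42524; factor = 12/ΣO = 4.94796.
Al apfu = 0.40348 × 4.94796 = 1.996.

1.996 Al apfu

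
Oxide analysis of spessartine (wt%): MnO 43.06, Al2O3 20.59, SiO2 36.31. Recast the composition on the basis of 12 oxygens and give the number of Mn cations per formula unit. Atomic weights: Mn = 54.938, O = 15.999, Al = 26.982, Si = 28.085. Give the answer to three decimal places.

MnO (M=70.937): mol = 0.60702; Mn = 0.60702, O = 0.60702.
Al2O3 (M=101.961): mol = 0.20194; Al = 0.40388, O = 0.60582.
SiO2 (M=60.083): mol = 0.60433; Si = 0.60433, O = 1.20866.
ΣO = 2.42150; factor = 12/ΣO = 4.95561.
Mn apfu = 0.60702 × 4.95561 = 3.008.

3.008 Mn apfu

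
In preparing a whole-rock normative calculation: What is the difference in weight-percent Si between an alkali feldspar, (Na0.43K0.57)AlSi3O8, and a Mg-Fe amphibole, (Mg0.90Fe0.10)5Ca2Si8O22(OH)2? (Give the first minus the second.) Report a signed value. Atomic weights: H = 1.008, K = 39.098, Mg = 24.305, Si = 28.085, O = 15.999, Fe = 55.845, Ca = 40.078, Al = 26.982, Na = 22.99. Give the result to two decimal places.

First mineral: 84.255 g Si in 271.401 g formula = 31.04 wt% Si.
Second mineral: 224.680 g Si in 828.123 g formula = 27.13 wt% Si.
31.04% − 27.13% gives a difference of 3.91 percentage points.

3.91 percentage points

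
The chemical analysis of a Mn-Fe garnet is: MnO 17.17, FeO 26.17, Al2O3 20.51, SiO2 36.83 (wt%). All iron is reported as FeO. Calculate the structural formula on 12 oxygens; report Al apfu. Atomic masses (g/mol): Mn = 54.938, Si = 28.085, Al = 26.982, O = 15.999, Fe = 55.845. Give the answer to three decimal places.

1.982 Al apfu

MnO: 17.17/70.937 = 0.24205 mol → 0.24205 mol Mn, 0.24205 mol O.
FeO: 26.17/71.844 = 0.36426 mol → 0.36426 mol Fe, 0.36426 mol O.
Al2O3: 20.51/101.961 = 0.20116 mol → 0.40232 mol Al, 0.60348 mol O.
SiO2: 36.83/60.083 = 0.61299 mol → 0.61299 mol Si, 1.22598 mol O.
Total oxygen = 2.43577 mol. Normalization factor = 12/2.43577 = 4.92657.
Al per 12 O = 0.40232 × 4.92657 = 1.982.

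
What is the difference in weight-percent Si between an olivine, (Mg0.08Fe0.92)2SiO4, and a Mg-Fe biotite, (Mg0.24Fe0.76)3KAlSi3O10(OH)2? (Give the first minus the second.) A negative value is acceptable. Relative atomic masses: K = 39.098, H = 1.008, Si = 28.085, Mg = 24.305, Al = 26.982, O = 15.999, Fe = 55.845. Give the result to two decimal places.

M((Mg0.08Fe0.92)2SiO4) = 198.725 g/mol, so wt% Si = 28.085/198.725 × 100 = 14.13%.
M((Mg0.24Fe0.76)3KAlSi3O10(OH)2) = 489.165 g/mol, so wt% Si = 84.255/489.165 × 100 = 17.22%.
14.13 − 17.22 = -3.09 pp.

-3.09 percentage points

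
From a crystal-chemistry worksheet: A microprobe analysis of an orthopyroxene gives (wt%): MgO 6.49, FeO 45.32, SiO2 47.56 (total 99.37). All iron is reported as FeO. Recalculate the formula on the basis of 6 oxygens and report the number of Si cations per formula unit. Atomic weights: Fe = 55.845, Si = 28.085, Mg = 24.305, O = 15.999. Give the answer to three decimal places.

6.49 wt% MgO ÷ 40.304 g/mol = 0.16103 mol, giving 0.16103 Mg and 0.16103 O.
45.32 wt% FeO ÷ 71.844 g/mol = 0.63081 mol, giving 0.63081 Fe and 0.63081 O.
47.56 wt% SiO2 ÷ 60.083 g/mol = 0.79157 mol, giving 0.79157 Si and 1.58314 O.
Oxygen sums to 2.37498; scaling by 6/2.37498 = 2.52634 puts the formula on 6 O.
Si: 0.79157 × 2.52634 = 2.000 atoms per formula unit.

2.000 Si apfu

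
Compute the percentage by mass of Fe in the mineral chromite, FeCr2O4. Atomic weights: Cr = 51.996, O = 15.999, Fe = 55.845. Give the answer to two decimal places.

Molar mass of FeCr2O4: 1·55.845 + 2·51.996 + 4·15.999 = 223.833 g/mol.
Mass of Fe per formula unit: 1 × 55.845 = 55.845 g.
Weight fraction Fe = 55.845 / 223.833 = 0.2495.

24.95 weight percent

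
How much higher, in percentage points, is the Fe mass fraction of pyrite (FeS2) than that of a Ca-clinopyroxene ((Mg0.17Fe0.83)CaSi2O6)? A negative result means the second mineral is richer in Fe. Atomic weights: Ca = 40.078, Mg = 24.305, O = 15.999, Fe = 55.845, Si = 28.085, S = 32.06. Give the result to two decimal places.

First mineral: 55.845 g Fe in 119.965 g formula = 46.55 wt% Fe.
Second mineral: 46.351 g Fe in 242.725 g formula = 19.10 wt% Fe.
46.55% − 19.10% gives a difference of 27.45 percentage points.

27.45 percentage points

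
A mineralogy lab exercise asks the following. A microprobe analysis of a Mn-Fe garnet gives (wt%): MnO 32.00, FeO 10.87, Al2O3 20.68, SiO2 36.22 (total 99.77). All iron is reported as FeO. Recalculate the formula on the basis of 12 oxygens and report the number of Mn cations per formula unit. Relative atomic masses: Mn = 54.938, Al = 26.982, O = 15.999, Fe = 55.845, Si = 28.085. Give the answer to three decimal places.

MnO: 32.00/70.937 = 0.45110 mol → 0.45110 mol Mn, 0.45110 mol O.
FeO: 10.87/71.844 = 0.15130 mol → 0.15130 mol Fe, 0.15130 mol O.
Al2O3: 20.68/101.961 = 0.20282 mol → 0.40564 mol Al, 0.60846 mol O.
SiO2: 36.22/60.083 = 0.60283 mol → 0.60283 mol Si, 1.20566 mol O.
Total oxygen = 2.41652 mol. Normalization factor = 12/2.41652 = 4.96582.
Mn per 12 O = 0.45110 × 4.96582 = 2.240.

2.240 Mn apfu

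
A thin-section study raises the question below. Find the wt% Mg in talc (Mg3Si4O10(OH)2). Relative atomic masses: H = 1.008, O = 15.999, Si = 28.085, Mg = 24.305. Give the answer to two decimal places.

19.23 mass %

Formula mass = 3·24.305 + 4·28.085 + 12·15.999 + 2·1.008 = 379.259 g/mol, of which 72.915 g is Mg.
So Mg makes up 72.915/379.259 = 0.1923 of the mass, i.e. 19.23%.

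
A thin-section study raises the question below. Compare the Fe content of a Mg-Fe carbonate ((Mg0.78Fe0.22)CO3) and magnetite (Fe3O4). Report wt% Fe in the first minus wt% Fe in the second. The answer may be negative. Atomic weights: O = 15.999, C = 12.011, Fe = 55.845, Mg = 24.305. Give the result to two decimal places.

-58.90 percentage points

First mineral: 12.286 g Fe in 91.252 g formula = 13.46 wt% Fe.
Second mineral: 167.535 g Fe in 231.531 g formula = 72.36 wt% Fe.
13.46% − 72.36% gives a difference of -58.90 percentage points.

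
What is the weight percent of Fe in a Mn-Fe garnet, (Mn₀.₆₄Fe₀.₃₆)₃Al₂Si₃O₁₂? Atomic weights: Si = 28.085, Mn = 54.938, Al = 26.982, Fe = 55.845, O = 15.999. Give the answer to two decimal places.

Molar mass of (Mn₀.₆₄Fe₀.₃₆)₃Al₂Si₃O₁₂: 1.92×54.938 + 1.08×55.845 + 2×26.982 + 3×28.085 + 12×15.999 = 496.001 g/mol.
Mass of Fe per formula unit: 1.08 × 55.845 = 60.313 g.
Weight fraction Fe = 60.313 / 496.001 = 0.1216.

12.16 weight percent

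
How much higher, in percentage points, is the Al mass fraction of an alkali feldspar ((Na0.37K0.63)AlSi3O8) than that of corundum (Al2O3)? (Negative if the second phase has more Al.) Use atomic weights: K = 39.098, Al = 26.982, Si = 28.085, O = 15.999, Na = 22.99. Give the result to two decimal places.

-43.02 percentage points

First mineral: 26.982 g Al in 272.367 g formula = 9.91 wt% Al.
Second mineral: 53.964 g Al in 101.961 g formula = 52.93 wt% Al.
9.91% − 52.93% gives a difference of -43.02 percentage points.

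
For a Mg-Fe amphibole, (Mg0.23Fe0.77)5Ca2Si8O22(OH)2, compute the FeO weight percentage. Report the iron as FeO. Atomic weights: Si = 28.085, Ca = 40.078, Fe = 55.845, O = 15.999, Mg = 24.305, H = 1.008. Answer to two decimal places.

29.62 wt%

Molar mass of (Mg0.23Fe0.77)5Ca2Si8O22(OH)2 = 1.15·24.305 + 3.85·55.845 + 2·40.078 + 8·28.085 + 24·15.999 + 2·1.008 = 933.782 g/mol.
Each formula unit contains 3.85 Fe, equivalent to 3.85/1 = 3.8500 mol FeO.
M(FeO) = 1×55.845 + 1×15.999 = 71.844 g/mol.
Mass of FeO per formula unit = 3.8500 × 71.844 = 276.599 g.
FeO wt% = 276.599 / 933.782 × 100 = 29.62%.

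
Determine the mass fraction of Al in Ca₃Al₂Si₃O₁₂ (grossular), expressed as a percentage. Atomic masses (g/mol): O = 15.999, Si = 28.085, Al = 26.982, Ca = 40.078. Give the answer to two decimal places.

Formula mass = 3×40.078 + 2×26.982 + 3×28.085 + 12×15.999 = 450.441 g/mol, of which 53.964 g is Al.
So Al makes up 53.964/450.441 = 0.1198 of the mass, i.e. 11.98%.

11.98 mass %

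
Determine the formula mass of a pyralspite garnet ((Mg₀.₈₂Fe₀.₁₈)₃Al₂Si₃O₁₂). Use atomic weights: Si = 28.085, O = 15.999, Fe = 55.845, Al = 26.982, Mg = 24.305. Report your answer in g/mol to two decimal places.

420.15 g/mol

Mg: 2.46 × 24.305 = 59.7903
Fe: 0.54 × 55.845 = 30.1563
Al: 2 × 26.982 = 53.9640
Si: 3 × 28.085 = 84.2550
O: 12 × 15.999 = 191.9880
Summing the contributions gives the formula mass.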